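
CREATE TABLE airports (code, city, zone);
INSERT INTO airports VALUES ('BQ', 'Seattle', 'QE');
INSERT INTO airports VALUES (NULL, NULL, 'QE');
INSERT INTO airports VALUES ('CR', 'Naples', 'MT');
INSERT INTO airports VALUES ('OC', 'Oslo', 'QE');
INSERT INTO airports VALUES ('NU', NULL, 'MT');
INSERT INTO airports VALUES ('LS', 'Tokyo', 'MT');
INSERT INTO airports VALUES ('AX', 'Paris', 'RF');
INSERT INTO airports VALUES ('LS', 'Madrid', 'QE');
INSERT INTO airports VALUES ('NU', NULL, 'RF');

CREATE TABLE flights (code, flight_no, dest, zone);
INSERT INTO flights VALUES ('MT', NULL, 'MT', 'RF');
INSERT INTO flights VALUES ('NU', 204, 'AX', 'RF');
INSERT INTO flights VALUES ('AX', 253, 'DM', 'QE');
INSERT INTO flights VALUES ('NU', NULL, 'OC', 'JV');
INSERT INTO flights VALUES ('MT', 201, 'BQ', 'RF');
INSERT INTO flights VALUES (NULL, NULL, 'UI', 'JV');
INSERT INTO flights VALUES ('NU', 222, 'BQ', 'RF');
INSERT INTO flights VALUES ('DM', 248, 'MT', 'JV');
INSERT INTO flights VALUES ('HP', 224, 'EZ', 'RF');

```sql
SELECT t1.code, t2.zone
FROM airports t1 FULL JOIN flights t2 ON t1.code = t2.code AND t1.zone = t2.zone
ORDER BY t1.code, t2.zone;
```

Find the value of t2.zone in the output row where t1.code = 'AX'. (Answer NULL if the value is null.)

FULL OUTER JOIN keeps every row from both sides; unmatched rows get NULL for the other side's columns.
Matching on t1.code = t2.code AND t1.zone = t2.zone. A NULL in a compared column never satisfies the condition.
Matched pairs: 2; unmatched t1 rows kept: 8; unmatched t2 rows kept: 7.

NULL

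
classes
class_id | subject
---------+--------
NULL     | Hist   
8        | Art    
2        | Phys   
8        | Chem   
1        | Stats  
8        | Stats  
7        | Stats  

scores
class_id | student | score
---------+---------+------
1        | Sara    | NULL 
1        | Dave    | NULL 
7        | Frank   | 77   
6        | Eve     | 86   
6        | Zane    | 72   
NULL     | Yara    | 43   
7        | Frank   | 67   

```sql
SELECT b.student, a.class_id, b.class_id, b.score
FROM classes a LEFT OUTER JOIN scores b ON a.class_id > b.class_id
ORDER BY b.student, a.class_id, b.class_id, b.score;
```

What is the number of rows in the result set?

LEFT JOIN keeps every row from `classes`; unmatched rows get NULL for `scores`'s columns.
Matching on a.class_id > b.class_id. A NULL in a compared column never satisfies the condition.
- a (class_id=NULL) has no partner → padded with NULL.
- a (class_id=8) pairs with 6 row(s) of b.
- a (class_id=2) pairs with 2 row(s) of b.
- a (class_id=8) pairs with 6 row(s) of b.
- a (class_id=1) has no partner → padded with NULL.
- a (class_id=8) pairs with 6 row(s) of b.
- a (class_id=7) pairs with 4 row(s) of b.
Total: 24 matched + 2 padded = 26 rows.

26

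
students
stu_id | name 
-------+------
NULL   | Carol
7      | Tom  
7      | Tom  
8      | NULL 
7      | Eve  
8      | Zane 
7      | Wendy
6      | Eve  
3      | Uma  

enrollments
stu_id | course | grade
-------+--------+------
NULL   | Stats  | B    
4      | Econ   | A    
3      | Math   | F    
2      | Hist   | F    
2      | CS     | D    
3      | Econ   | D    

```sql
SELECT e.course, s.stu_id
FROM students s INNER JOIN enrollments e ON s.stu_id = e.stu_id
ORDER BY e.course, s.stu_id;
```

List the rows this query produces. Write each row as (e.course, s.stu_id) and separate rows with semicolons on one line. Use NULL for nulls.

INNER JOIN keeps only pairs where the ON condition holds.
Matching on s.stu_id = e.stu_id. A NULL in a compared column never satisfies the condition.
- s row (stu_id=NULL): no match → dropped.
- s row (stu_id=7): no match → dropped.
- s row (stu_id=7): no match → dropped.
- s row (stu_id=8): no match → dropped.
- s row (stu_id=7): no match → dropped.
- s row (stu_id=8): no match → dropped.
- s row (stu_id=7): no match → dropped.
- s row (stu_id=6): no match → dropped.
- s row (stu_id=3): matches 2 e row(s) → 2 output row(s).
After projecting and ordering:
e.course | s.stu_id
Econ | 3
Math | 3

(Econ, 3); (Math, 3)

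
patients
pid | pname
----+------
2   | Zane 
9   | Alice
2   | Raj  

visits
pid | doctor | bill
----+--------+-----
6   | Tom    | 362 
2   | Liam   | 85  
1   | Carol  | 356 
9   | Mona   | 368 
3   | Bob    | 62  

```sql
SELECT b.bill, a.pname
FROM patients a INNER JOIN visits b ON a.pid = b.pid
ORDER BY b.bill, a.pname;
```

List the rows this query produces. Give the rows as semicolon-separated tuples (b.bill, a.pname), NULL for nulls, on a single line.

INNER JOIN keeps only pairs where the ON condition holds.
Matching on a.pid = b.pid.
Matched pairs: 3.

(85, Raj); (85, Zane); (368, Alice)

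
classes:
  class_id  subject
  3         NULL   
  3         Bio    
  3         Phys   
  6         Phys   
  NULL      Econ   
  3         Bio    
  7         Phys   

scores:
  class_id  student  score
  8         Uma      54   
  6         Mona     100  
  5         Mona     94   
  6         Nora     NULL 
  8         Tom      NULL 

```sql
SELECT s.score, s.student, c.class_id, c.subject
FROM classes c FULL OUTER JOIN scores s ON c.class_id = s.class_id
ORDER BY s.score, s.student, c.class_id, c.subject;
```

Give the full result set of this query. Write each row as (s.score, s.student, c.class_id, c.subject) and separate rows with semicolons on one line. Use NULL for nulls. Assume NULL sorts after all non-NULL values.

(54, Uma, NULL, NULL); (94, Mona, NULL, NULL); (100, Mona, 6, Phys); (NULL, Nora, 6, Phys); (NULL, Tom, NULL, NULL); (NULL, NULL, 3, Bio); (NULL, NULL, 3, Bio); (NULL, NULL, 3, Phys); (NULL, NULL, 3, NULL); (NULL, NULL, 7, Phys); (NULL, NULL, NULL, Econ)

FULL OUTER JOIN keeps every row from both sides; unmatched rows get NULL for the other side's columns.
Matching on c.class_id = s.class_id. A NULL in a compared column never satisfies the condition.
- c (class_id=3) has no partner → padded with NULL.
- c (class_id=3) has no partner → padded with NULL.
- c (class_id=3) has no partner → padded with NULL.
- c (class_id=6) pairs with 2 row(s) of s.
- c (class_id=NULL) has no partner → padded with NULL.
- c (class_id=3) has no partner → padded with NULL.
- c (class_id=7) has no partner → padded with NULL.
- 3 s row(s) had no c match → kept, c columns NULL.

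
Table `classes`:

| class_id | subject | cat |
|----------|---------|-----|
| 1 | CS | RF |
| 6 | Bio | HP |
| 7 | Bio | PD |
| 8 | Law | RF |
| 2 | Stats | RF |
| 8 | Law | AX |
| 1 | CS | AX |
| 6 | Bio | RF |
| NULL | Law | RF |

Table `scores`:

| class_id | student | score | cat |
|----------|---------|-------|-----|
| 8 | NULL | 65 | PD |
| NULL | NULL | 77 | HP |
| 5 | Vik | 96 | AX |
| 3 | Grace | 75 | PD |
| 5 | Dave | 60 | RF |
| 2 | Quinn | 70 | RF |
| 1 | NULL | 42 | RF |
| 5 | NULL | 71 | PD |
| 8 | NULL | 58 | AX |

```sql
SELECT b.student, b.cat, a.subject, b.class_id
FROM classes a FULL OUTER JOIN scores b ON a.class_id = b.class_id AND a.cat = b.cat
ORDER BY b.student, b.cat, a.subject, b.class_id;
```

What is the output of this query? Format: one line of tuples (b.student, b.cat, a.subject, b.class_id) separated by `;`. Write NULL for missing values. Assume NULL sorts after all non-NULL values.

(Dave, RF, NULL, 5); (Grace, PD, NULL, 3); (Quinn, RF, Stats, 2); (Vik, AX, NULL, 5); (NULL, AX, Law, 8); (NULL, HP, NULL, NULL); (NULL, PD, NULL, 5); (NULL, PD, NULL, 8); (NULL, RF, CS, 1); (NULL, NULL, Bio, NULL); (NULL, NULL, Bio, NULL); (NULL, NULL, Bio, NULL); (NULL, NULL, CS, NULL); (NULL, NULL, Law, NULL); (NULL, NULL, Law, NULL)

FULL OUTER JOIN keeps every row from both sides; unmatched rows get NULL for the other side's columns.
Matching on a.class_id = b.class_id AND a.cat = b.cat. A NULL in a compared column never satisfies the condition.
- a (class_id=1, cat=RF) pairs with 1 row(s) of b.
- a (class_id=6, cat=HP) has no partner → padded with NULL.
- a (class_id=7, cat=PD) has no partner → padded with NULL.
- a (class_id=8, cat=RF) has no partner → padded with NULL.
- a (class_id=2, cat=RF) pairs with 1 row(s) of b.
- a (class_id=8, cat=AX) pairs with 1 row(s) of b.
- a (class_id=1, cat=AX) has no partner → padded with NULL.
- a (class_id=6, cat=RF) has no partner → padded with NULL.
- a (class_id=NULL, cat=RF) has no partner → padded with NULL.
- 6 row(s) from b found no a partner → padded with NULL.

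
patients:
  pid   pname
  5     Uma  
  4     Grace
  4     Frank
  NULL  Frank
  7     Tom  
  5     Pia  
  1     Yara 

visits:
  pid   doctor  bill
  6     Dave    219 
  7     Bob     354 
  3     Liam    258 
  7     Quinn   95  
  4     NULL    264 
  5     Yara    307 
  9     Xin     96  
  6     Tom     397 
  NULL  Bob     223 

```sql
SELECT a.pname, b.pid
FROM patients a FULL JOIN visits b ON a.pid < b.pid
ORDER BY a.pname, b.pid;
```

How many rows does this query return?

33

FULL OUTER JOIN keeps every row from both sides; unmatched rows get NULL for the other side's columns.
Matching on a.pid < b.pid. A NULL in a compared column never satisfies the condition.
- a (pid=5) pairs with 5 row(s) of b.
- a (pid=4) pairs with 6 row(s) of b.
- a (pid=4) pairs with 6 row(s) of b.
- a (pid=NULL) has no partner → padded with NULL.
- a (pid=7) pairs with 1 row(s) of b.
- a (pid=5) pairs with 5 row(s) of b.
- a (pid=1) pairs with 8 row(s) of b.
- 1 row(s) from b found no a partner → padded with NULL.
Total: 31 matched + 2 padded = 33 rows.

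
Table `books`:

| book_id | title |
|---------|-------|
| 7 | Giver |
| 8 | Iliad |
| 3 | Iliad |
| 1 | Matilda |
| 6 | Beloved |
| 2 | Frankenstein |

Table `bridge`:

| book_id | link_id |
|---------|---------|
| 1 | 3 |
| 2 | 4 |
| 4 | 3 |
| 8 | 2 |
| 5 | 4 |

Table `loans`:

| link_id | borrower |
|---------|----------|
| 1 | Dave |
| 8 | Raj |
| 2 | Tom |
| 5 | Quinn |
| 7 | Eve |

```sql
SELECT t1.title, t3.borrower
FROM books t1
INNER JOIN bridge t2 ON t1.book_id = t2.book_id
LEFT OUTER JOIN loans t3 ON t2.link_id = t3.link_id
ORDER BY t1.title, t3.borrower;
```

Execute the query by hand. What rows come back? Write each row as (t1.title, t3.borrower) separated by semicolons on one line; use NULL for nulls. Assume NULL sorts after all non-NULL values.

Step 1 — t1 INNER JOIN t2 on book_id → 3 row(s).
Then LEFT JOIN `loans t3` on link_id: each of those 3 rows is kept; rows whose t2.link_id has no match in t3 get NULL for t3's columns.

(Frankenstein, NULL); (Iliad, Tom); (Matilda, NULL)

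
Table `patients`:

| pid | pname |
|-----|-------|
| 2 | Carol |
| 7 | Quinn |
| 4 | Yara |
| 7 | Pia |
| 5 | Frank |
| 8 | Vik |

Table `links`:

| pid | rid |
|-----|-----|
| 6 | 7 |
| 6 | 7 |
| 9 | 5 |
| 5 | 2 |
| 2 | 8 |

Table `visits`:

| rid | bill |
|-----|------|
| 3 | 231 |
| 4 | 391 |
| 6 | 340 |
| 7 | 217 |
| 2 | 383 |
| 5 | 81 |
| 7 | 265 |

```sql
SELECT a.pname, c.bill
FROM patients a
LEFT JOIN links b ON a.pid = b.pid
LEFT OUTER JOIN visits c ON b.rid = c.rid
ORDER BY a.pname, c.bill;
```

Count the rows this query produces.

Step 1 — a LEFT JOIN b on pid → 6 row(s).
Then LEFT JOIN `visits c` on rid: each of those 6 rows is kept; rows whose b.rid has no match in c get NULL for c's columns.
Result: 6 row(s).

6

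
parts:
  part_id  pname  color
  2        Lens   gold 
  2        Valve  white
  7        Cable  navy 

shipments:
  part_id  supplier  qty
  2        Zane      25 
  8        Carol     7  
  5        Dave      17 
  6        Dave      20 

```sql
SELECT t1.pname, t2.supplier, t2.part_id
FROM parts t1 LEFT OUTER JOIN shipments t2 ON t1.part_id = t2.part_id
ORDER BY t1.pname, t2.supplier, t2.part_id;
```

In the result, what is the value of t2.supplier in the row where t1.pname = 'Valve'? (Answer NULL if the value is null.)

LEFT JOIN keeps every row from `parts`; unmatched rows get NULL for `shipments`'s columns.
Matching on t1.part_id = t2.part_id.
- t1[0] part_id=2 → 1 match(es) in t2 → 1 row(s).
- t1[1] part_id=2 → 1 match(es) in t2 → 1 row(s).
- t1[2] part_id=7 → no match; kept with NULLs on the t2 side.

Zane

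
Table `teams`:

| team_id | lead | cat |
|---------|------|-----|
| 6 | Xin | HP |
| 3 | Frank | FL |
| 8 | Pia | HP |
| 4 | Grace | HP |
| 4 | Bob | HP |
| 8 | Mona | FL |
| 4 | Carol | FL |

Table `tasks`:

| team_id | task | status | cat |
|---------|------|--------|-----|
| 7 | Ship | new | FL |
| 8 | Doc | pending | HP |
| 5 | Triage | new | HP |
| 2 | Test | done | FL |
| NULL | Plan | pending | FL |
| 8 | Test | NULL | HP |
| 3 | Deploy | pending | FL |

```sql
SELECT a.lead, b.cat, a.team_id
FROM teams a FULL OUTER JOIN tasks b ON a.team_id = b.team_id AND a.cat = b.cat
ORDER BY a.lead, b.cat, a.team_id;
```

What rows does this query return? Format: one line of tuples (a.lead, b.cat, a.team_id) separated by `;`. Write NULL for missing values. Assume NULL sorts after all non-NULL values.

(Bob, NULL, 4); (Carol, NULL, 4); (Frank, FL, 3); (Grace, NULL, 4); (Mona, NULL, 8); (Pia, HP, 8); (Pia, HP, 8); (Xin, NULL, 6); (NULL, FL, NULL); (NULL, FL, NULL); (NULL, FL, NULL); (NULL, HP, NULL)

FULL OUTER JOIN keeps every row from both sides; unmatched rows get NULL for the other side's columns.
Matching on a.team_id = b.team_id AND a.cat = b.cat. A NULL in a compared column never satisfies the condition.
- a row (team_id=6, cat=HP): no match → kept, b columns NULL.
- a row (team_id=3, cat=FL): matches 1 b row(s) → 1 output row(s).
- a row (team_id=8, cat=HP): matches 2 b row(s) → 2 output row(s).
- a row (team_id=4, cat=HP): no match → kept, b columns NULL.
- a row (team_id=4, cat=HP): no match → kept, b columns NULL.
- a row (team_id=8, cat=FL): no match → kept, b columns NULL.
- a row (team_id=4, cat=FL): no match → kept, b columns NULL.
- 4 row(s) from b found no a partner → padded with NULL.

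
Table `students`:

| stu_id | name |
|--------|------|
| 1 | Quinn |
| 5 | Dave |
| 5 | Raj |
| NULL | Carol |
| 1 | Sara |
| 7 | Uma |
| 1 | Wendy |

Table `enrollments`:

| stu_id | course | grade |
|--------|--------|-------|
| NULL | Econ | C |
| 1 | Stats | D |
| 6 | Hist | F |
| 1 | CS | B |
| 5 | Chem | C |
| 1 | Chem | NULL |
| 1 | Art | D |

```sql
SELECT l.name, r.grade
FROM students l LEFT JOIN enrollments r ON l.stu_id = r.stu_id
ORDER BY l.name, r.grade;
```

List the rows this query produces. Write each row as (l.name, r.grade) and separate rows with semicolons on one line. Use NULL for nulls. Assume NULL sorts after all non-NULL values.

(Carol, NULL); (Dave, C); (Quinn, B); (Quinn, D); (Quinn, D); (Quinn, NULL); (Raj, C); (Sara, B); (Sara, D); (Sara, D); (Sara, NULL); (Uma, NULL); (Wendy, B); (Wendy, D); (Wendy, D); (Wendy, NULL)

LEFT JOIN keeps every row from `students`; unmatched rows get NULL for `enrollments`'s columns.
Matching on l.stu_id = r.stu_id. A NULL in a compared column never satisfies the condition.
- l[0] stu_id=1 → 4 match(es) in r → 4 row(s).
- l[1] stu_id=5 → 1 match(es) in r → 1 row(s).
- l[2] stu_id=5 → 1 match(es) in r → 1 row(s).
- l[3] stu_id=NULL → no match; kept with NULLs on the r side.
- l[4] stu_id=1 → 4 match(es) in r → 4 row(s).
- l[5] stu_id=7 → no match; kept with NULLs on the r side.
- l[6] stu_id=1 → 4 match(es) in r → 4 row(s).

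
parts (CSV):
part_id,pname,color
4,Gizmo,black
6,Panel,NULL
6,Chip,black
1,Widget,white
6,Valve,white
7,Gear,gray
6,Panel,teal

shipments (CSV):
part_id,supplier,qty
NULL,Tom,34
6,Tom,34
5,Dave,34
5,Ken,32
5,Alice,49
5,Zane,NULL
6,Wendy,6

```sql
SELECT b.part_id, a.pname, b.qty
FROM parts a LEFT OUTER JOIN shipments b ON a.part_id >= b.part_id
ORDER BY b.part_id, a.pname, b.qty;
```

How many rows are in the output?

LEFT JOIN keeps every row from `parts`; unmatched rows get NULL for `shipments`'s columns.
Matching on a.part_id >= b.part_id. A NULL in a compared column never satisfies the condition.
Matched pairs: 30; unmatched a rows kept: 2.
Total: 30 matched + 2 padded = 32 rows.

32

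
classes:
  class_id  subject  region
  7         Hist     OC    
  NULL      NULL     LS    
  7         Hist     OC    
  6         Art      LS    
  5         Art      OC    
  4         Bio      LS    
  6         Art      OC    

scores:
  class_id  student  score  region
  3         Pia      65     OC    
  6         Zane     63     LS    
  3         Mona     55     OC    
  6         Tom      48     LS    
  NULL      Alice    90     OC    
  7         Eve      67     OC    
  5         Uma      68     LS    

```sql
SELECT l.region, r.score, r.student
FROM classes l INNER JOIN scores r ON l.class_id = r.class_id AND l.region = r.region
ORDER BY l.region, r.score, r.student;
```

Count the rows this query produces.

4

INNER JOIN keeps only pairs where the ON condition holds.
Matching on l.class_id = r.class_id AND l.region = r.region. A NULL in a compared column never satisfies the condition.
- l[0] class_id=7, region=OC → 1 match(es) in r → 1 row(s).
- l[1] class_id=NULL, region=LS → no match; dropped.
- l[2] class_id=7, region=OC → 1 match(es) in r → 1 row(s).
- l[3] class_id=6, region=LS → 2 match(es) in r → 2 row(s).
- l[4] class_id=5, region=OC → no match; dropped.
- l[5] class_id=4, region=LS → no match; dropped.
- l[6] class_id=6, region=OC → no match; dropped.
Total: 4 rows.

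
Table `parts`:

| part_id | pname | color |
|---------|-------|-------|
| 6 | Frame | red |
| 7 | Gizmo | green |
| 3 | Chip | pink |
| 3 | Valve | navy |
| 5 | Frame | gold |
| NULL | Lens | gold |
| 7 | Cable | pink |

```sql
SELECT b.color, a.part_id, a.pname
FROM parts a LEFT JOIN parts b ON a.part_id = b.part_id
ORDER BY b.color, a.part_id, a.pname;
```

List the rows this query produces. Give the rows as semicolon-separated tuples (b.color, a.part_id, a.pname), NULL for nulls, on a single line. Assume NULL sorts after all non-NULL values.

(gold, 5, Frame); (green, 7, Cable); (green, 7, Gizmo); (navy, 3, Chip); (navy, 3, Valve); (pink, 3, Chip); (pink, 3, Valve); (pink, 7, Cable); (pink, 7, Gizmo); (red, 6, Frame); (NULL, NULL, Lens)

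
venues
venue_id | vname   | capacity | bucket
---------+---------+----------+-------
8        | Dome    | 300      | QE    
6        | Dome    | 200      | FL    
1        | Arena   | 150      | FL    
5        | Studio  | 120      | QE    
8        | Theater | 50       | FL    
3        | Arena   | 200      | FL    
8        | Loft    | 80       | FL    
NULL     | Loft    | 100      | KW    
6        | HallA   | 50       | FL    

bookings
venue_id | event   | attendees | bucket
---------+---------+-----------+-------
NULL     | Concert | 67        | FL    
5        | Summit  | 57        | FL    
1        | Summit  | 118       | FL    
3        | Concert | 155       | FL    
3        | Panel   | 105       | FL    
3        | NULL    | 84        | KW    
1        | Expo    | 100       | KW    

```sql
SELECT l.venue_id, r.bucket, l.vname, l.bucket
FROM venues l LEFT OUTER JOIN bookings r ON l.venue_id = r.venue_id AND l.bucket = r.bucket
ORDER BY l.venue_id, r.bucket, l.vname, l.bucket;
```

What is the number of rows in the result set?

10

LEFT JOIN keeps every row from `venues`; unmatched rows get NULL for `bookings`'s columns.
Matching on l.venue_id = r.venue_id AND l.bucket = r.bucket. A NULL in a compared column never satisfies the condition.
- venue_id=8, bucket=QE: no r row matches, row kept with r columns NULL.
- venue_id=6, bucket=FL: no r row matches, row kept with r columns NULL.
- venue_id=1, bucket=FL: 1 matching r row(s), so 1 row(s) emitted.
- venue_id=5, bucket=QE: no r row matches, row kept with r columns NULL.
- venue_id=8, bucket=FL: no r row matches, row kept with r columns NULL.
- venue_id=3, bucket=FL: 2 matching r row(s), so 2 row(s) emitted.
- venue_id=8, bucket=FL: no r row matches, row kept with r columns NULL.
- venue_id=NULL, bucket=KW: no r row matches, row kept with r columns NULL.
- venue_id=6, bucket=FL: no r row matches, row kept with r columns NULL.
Total: 3 matched + 7 padded = 10 rows.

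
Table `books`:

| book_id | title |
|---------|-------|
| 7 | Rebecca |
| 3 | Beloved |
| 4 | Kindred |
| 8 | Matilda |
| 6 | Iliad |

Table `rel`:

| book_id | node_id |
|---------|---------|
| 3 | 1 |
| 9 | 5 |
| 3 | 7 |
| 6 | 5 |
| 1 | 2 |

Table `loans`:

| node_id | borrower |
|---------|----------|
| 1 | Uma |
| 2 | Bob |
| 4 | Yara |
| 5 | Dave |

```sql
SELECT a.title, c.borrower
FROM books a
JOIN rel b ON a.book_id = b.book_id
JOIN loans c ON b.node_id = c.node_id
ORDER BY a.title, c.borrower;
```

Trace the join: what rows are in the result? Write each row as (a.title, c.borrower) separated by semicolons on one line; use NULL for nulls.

(Beloved, Uma); (Iliad, Dave)

Joins associate left-to-right: books INNER JOIN rel on book_id gives 3 intermediate row(s).
Then INNER JOIN `loans c` on node_id: keep only rows whose b.node_id appears in c.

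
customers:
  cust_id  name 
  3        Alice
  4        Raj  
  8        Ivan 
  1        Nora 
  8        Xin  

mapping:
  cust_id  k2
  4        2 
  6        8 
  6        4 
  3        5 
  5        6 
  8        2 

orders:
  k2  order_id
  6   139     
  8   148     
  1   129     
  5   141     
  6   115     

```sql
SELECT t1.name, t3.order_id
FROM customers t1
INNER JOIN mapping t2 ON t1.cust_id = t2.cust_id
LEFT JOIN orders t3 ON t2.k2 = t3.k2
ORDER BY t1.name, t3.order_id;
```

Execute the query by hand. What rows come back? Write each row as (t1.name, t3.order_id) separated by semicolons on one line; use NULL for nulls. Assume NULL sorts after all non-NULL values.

(Alice, 141); (Ivan, NULL); (Raj, NULL); (Xin, NULL)

Step 1 — t1 INNER JOIN t2 on cust_id → 4 row(s).
Then LEFT JOIN `orders t3` on k2: each of those 4 rows is kept; rows whose t2.k2 has no match in t3 get NULL for t3's columns.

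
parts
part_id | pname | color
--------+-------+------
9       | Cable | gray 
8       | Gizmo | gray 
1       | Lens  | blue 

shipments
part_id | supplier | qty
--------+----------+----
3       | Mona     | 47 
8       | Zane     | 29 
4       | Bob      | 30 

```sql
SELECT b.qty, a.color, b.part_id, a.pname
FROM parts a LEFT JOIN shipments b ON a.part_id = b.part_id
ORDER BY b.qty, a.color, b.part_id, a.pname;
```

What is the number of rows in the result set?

3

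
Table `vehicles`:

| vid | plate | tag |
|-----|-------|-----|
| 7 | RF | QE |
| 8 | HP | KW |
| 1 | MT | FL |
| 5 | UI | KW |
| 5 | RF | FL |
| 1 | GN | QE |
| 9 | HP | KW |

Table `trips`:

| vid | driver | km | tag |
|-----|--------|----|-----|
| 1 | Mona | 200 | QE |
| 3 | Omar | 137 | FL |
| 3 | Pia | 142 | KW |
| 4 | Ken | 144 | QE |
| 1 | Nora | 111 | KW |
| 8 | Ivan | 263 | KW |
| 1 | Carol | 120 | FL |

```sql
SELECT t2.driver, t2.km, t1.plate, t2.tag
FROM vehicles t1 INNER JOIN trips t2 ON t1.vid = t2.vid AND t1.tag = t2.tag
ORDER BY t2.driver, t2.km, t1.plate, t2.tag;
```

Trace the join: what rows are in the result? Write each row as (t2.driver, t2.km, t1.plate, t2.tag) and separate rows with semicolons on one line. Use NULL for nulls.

INNER JOIN keeps only pairs where the ON condition holds.
Matching on t1.vid = t2.vid AND t1.tag = t2.tag.
- vid=7, tag=QE: no matching t2 row, dropped.
- vid=8, tag=KW: 1 matching t2 row(s), so 1 row(s) emitted.
- vid=1, tag=FL: 1 matching t2 row(s), so 1 row(s) emitted.
- vid=5, tag=KW: no matching t2 row, dropped.
- vid=5, tag=FL: no matching t2 row, dropped.
- vid=1, tag=QE: 1 matching t2 row(s), so 1 row(s) emitted.
- vid=9, tag=KW: no matching t2 row, dropped.
After projecting and ordering:
t2.driver | t2.km | t1.plate | t2.tag
Carol | 120 | MT | FL
Ivan | 263 | HP | KW
Mona | 200 | GN | QE

(Carol, 120, MT, FL); (Ivan, 263, HP, KW); (Mona, 200, GN, QE)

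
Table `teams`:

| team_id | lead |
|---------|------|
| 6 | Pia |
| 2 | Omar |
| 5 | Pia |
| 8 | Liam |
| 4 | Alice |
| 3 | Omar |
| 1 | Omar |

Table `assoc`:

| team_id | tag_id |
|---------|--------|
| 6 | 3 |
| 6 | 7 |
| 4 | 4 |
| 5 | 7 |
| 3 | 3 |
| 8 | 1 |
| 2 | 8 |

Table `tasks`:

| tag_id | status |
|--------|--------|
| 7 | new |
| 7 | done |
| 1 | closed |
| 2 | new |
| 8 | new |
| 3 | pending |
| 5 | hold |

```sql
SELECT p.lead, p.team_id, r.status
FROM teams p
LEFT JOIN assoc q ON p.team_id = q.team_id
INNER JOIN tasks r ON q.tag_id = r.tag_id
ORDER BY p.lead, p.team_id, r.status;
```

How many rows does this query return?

Step 1 — p LEFT JOIN q on team_id → 8 row(s).
Then INNER JOIN `tasks r` on tag_id: keep only rows whose q.tag_id appears in r.
Result: 8 row(s).

8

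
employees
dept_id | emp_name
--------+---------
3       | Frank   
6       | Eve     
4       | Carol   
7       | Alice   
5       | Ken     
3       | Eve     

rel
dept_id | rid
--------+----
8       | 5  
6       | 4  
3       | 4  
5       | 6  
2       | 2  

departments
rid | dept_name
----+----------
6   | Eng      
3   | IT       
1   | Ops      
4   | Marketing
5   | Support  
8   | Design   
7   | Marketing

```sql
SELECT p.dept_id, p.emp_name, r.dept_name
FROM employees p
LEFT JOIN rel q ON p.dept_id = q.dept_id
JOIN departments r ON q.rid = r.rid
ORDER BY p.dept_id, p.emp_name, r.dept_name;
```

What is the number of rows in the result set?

Joins associate left-to-right: employees LEFT JOIN rel on dept_id gives 6 intermediate row(s).
Then INNER JOIN `departments r` on rid: keep only rows whose q.rid appears in r.
Result: 4 row(s).

4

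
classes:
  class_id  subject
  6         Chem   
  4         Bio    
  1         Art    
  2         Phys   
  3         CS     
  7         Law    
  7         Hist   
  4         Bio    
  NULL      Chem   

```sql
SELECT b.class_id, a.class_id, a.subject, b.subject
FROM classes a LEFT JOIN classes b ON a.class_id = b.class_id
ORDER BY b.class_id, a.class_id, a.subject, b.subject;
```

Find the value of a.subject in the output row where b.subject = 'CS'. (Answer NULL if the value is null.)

LEFT JOIN keeps every row from `classes a`; unmatched rows get NULL for `classes b`'s columns.
Matching on a.class_id = b.class_id. A NULL in a compared column never satisfies the condition.
- a (class_id=6) pairs with 1 row(s) of b.
- a (class_id=4) pairs with 2 row(s) of b.
- a (class_id=1) pairs with 1 row(s) of b.
- a (class_id=2) pairs with 1 row(s) of b.
- a (class_id=3) pairs with 1 row(s) of b.
- a (class_id=7) pairs with 2 row(s) of b.
- a (class_id=7) pairs with 2 row(s) of b.
- a (class_id=4) pairs with 2 row(s) of b.
- a (class_id=NULL) has no partner → padded with NULL.

CS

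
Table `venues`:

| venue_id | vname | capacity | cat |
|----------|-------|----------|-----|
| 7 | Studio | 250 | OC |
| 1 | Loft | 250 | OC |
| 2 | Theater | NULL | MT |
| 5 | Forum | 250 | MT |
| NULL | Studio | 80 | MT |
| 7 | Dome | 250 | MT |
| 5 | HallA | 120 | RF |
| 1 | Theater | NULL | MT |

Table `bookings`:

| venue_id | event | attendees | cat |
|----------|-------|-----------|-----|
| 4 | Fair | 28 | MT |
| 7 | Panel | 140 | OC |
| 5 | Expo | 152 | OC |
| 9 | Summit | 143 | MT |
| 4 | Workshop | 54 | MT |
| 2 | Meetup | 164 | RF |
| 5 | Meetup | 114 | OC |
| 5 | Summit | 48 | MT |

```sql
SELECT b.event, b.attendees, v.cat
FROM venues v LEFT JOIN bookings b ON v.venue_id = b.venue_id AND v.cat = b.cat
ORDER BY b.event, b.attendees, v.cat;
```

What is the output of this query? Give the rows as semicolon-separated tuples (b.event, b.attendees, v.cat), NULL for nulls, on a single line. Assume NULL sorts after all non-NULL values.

LEFT JOIN keeps every row from `venues`; unmatched rows get NULL for `bookings`'s columns.
Matching on v.venue_id = b.venue_id AND v.cat = b.cat. A NULL in a compared column never satisfies the condition.
- venue_id=7, cat=OC: 1 matching b row(s), so 1 row(s) emitted.
- venue_id=1, cat=OC: no b row matches, row kept with b columns NULL.
- venue_id=2, cat=MT: no b row matches, row kept with b columns NULL.
- venue_id=5, cat=MT: 1 matching b row(s), so 1 row(s) emitted.
- venue_id=NULL, cat=MT: no b row matches, row kept with b columns NULL.
- venue_id=7, cat=MT: no b row matches, row kept with b columns NULL.
- venue_id=5, cat=RF: no b row matches, row kept with b columns NULL.
- venue_id=1, cat=MT: no b row matches, row kept with b columns NULL.
After projecting and ordering:
b.event | b.attendees | v.cat
Panel | 140 | OC
Summit | 48 | MT
NULL | NULL | MT
NULL | NULL | MT
NULL | NULL | MT
NULL | NULL | MT
NULL | NULL | OC
NULL | NULL | RF

(Panel, 140, OC); (Summit, 48, MT); (NULL, NULL, MT); (NULL, NULL, MT); (NULL, NULL, MT); (NULL, NULL, MT); (NULL, NULL, OC); (NULL, NULL, RF)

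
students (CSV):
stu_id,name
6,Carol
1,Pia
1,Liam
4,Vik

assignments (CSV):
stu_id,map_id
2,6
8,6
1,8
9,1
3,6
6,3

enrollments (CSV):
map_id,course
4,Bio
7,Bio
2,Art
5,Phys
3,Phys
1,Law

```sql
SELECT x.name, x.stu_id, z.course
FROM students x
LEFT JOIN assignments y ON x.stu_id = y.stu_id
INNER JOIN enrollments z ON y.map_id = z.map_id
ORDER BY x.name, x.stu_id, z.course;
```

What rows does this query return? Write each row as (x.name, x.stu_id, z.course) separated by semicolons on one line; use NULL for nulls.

(Carol, 6, Phys)

Step 1 — x LEFT JOIN y on stu_id → 4 row(s).
Then INNER JOIN `enrollments z` on map_id: keep only rows whose y.map_id appears in z.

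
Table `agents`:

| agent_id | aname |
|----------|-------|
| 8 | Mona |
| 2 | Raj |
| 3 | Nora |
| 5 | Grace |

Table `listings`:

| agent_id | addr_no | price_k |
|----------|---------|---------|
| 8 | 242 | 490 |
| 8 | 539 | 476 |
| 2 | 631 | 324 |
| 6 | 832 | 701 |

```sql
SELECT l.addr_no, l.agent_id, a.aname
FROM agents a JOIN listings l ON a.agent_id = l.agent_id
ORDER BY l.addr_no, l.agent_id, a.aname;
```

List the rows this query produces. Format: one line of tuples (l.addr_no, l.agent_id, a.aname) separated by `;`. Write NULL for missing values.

INNER JOIN keeps only pairs where the ON condition holds.
Matching on a.agent_id = l.agent_id.
- a row (agent_id=8): matches 2 l row(s) → 2 output row(s).
- a row (agent_id=2): matches 1 l row(s) → 1 output row(s).
- a row (agent_id=3): no match → dropped.
- a row (agent_id=5): no match → dropped.
After projecting and ordering:
l.addr_no | l.agent_id | a.aname
242 | 8 | Mona
539 | 8 | Mona
631 | 2 | Raj

(242, 8, Mona); (539, 8, Mona); (631, 2, Raj)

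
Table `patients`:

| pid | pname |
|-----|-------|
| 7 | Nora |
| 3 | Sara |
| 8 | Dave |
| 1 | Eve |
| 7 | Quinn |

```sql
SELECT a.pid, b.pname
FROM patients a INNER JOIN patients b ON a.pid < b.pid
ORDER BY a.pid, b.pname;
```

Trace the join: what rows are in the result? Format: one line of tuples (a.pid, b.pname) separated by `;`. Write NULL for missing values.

(1, Dave); (1, Nora); (1, Quinn); (1, Sara); (3, Dave); (3, Nora); (3, Quinn); (7, Dave); (7, Dave)

INNER JOIN keeps only pairs where the ON condition holds.
Matching on a.pid < b.pid.
- pid=7: 1 matching b row(s), so 1 row(s) emitted.
- pid=3: 3 matching b row(s), so 3 row(s) emitted.
- pid=8: no matching b row, dropped.
- pid=1: 4 matching b row(s), so 4 row(s) emitted.
- pid=7: 1 matching b row(s), so 1 row(s) emitted.
After projecting and ordering:
a.pid | b.pname
1 | Dave
1 | Nora
1 | Quinn
1 | Sara
3 | Dave
3 | Nora
3 | Quinn
7 | Dave
7 | Dave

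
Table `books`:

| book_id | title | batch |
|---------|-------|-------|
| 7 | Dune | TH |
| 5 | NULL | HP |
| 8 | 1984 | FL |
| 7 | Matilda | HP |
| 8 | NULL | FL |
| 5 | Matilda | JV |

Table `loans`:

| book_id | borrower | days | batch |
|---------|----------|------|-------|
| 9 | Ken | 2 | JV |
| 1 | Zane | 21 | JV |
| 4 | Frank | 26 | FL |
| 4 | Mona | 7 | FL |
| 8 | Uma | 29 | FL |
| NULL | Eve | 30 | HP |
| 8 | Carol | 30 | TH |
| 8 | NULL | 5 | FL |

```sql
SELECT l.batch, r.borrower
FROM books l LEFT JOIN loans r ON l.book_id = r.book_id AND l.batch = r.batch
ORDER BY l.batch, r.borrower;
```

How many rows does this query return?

8

LEFT JOIN keeps every row from `books`; unmatched rows get NULL for `loans`'s columns.
Matching on l.book_id = r.book_id AND l.batch = r.batch. A NULL in a compared column never satisfies the condition.
- book_id=7, batch=TH: no r row matches, row kept with r columns NULL.
- book_id=5, batch=HP: no r row matches, row kept with r columns NULL.
- book_id=8, batch=FL: 2 matching r row(s), so 2 row(s) emitted.
- book_id=7, batch=HP: no r row matches, row kept with r columns NULL.
- book_id=8, batch=FL: 2 matching r row(s), so 2 row(s) emitted.
- book_id=5, batch=JV: no r row matches, row kept with r columns NULL.
Total: 4 matched + 4 padded = 8 rows.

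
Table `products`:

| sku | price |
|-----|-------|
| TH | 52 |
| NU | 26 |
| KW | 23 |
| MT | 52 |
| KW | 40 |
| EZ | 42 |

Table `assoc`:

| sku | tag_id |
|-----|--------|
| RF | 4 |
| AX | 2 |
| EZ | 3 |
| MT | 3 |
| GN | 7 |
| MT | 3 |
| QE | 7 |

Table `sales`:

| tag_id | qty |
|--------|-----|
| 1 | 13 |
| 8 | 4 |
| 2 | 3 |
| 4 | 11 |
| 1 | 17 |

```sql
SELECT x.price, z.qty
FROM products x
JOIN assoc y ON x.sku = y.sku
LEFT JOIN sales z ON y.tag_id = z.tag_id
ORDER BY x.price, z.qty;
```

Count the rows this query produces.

3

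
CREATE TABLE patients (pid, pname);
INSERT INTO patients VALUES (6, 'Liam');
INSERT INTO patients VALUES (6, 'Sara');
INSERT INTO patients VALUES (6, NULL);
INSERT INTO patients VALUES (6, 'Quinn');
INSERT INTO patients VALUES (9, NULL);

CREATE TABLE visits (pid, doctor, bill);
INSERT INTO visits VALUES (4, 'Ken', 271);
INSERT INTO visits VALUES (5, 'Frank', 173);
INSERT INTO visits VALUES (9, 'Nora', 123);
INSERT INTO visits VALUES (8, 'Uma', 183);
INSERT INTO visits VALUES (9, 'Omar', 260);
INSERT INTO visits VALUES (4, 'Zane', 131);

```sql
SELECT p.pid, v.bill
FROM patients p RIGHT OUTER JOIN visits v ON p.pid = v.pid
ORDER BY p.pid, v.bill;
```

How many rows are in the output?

6

RIGHT JOIN keeps every row from `visits`; unmatched rows get NULL for `patients`'s columns.
Matching on p.pid = v.pid.
- pid=6: no matching v row.
- pid=6: no matching v row.
- pid=6: no matching v row.
- pid=6: no matching v row.
- pid=9: 2 matching v row(s), so 2 row(s) emitted.
- 4 v row(s) had no p match → kept, p columns NULL.
Total: 2 matched + 4 padded = 6 rows.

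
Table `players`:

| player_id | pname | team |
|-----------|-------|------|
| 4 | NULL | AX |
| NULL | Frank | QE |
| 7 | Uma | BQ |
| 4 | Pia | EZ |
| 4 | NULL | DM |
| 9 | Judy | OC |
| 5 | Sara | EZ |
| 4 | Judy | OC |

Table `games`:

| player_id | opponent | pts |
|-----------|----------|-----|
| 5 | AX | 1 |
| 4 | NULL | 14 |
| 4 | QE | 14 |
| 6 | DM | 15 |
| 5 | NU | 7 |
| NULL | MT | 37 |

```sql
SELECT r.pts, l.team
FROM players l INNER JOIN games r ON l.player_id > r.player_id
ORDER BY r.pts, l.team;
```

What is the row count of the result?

12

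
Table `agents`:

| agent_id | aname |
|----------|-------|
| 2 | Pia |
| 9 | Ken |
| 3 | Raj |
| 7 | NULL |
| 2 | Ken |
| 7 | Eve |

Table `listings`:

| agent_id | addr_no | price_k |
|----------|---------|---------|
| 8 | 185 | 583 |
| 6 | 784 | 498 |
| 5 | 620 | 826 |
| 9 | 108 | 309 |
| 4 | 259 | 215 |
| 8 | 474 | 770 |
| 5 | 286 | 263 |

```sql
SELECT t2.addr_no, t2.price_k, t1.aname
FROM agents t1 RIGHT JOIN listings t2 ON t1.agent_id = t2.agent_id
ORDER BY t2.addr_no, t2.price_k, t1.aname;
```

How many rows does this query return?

RIGHT JOIN keeps every row from `listings`; unmatched rows get NULL for `agents`'s columns.
Matching on t1.agent_id = t2.agent_id.
Matched pairs: 1; unmatched t2 rows kept: 6.
Total: 1 matched + 6 padded = 7 rows.

7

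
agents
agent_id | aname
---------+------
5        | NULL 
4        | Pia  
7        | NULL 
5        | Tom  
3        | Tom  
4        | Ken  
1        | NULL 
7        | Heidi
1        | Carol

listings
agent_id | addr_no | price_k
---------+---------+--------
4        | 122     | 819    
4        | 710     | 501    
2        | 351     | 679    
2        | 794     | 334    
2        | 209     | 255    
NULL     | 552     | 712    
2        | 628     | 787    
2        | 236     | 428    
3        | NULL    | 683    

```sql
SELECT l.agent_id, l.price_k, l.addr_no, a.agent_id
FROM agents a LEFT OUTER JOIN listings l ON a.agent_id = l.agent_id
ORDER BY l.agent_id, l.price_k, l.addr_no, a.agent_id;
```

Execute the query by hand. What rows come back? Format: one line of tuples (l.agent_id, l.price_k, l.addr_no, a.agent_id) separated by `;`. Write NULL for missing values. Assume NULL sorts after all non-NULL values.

(3, 683, NULL, 3); (4, 501, 710, 4); (4, 501, 710, 4); (4, 819, 122, 4); (4, 819, 122, 4); (NULL, NULL, NULL, 1); (NULL, NULL, NULL, 1); (NULL, NULL, NULL, 5); (NULL, NULL, NULL, 5); (NULL, NULL, NULL, 7); (NULL, NULL, NULL, 7)

LEFT JOIN keeps every row from `agents`; unmatched rows get NULL for `listings`'s columns.
Matching on a.agent_id = l.agent_id. A NULL in a compared column never satisfies the condition.
Matched pairs: 5; unmatched a rows kept: 6.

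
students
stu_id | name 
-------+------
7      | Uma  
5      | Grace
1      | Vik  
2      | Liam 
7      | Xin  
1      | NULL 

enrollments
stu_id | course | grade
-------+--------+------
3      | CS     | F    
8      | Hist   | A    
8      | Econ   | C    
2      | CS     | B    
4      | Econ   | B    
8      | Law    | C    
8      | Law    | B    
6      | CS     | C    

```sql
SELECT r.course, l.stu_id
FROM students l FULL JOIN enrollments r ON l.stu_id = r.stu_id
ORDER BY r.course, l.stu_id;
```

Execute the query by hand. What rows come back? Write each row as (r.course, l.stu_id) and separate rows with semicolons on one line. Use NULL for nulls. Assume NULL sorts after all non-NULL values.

(CS, 2); (CS, NULL); (CS, NULL); (Econ, NULL); (Econ, NULL); (Hist, NULL); (Law, NULL); (Law, NULL); (NULL, 1); (NULL, 1); (NULL, 5); (NULL, 7); (NULL, 7)

FULL OUTER JOIN keeps every row from both sides; unmatched rows get NULL for the other side's columns.
Matching on l.stu_id = r.stu_id.
- stu_id=7: no r row matches, row kept with r columns NULL.
- stu_id=5: no r row matches, row kept with r columns NULL.
- stu_id=1: no r row matches, row kept with r columns NULL.
- stu_id=2: 1 matching r row(s), so 1 row(s) emitted.
- stu_id=7: no r row matches, row kept with r columns NULL.
- stu_id=1: no r row matches, row kept with r columns NULL.
- plus 7 unmatched r row(s), each kept with NULL l columns.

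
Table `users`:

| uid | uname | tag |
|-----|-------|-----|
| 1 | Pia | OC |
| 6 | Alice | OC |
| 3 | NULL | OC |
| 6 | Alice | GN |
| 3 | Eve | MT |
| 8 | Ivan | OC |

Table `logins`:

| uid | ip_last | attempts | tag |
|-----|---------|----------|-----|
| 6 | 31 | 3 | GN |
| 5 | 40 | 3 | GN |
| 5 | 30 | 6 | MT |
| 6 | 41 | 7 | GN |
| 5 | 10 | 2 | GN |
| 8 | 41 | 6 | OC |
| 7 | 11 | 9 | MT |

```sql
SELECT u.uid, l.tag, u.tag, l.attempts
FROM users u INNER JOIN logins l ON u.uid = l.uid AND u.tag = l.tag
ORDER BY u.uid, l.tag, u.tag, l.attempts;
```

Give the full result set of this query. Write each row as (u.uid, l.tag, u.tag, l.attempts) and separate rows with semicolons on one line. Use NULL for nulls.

(6, GN, GN, 3); (6, GN, GN, 7); (8, OC, OC, 6)

INNER JOIN keeps only pairs where the ON condition holds.
Matching on u.uid = l.uid AND u.tag = l.tag.
- u row (uid=1, tag=OC): no match → dropped.
- u row (uid=6, tag=OC): no match → dropped.
- u row (uid=3, tag=OC): no match → dropped.
- u row (uid=6, tag=GN): matches 2 l row(s) → 2 output row(s).
- u row (uid=3, tag=MT): no match → dropped.
- u row (uid=8, tag=OC): matches 1 l row(s) → 1 output row(s).
After projecting and ordering:
u.uid | l.tag | u.tag | l.attempts
6 | GN | GN | 3
6 | GN | GN | 7
8 | OC | OC | 6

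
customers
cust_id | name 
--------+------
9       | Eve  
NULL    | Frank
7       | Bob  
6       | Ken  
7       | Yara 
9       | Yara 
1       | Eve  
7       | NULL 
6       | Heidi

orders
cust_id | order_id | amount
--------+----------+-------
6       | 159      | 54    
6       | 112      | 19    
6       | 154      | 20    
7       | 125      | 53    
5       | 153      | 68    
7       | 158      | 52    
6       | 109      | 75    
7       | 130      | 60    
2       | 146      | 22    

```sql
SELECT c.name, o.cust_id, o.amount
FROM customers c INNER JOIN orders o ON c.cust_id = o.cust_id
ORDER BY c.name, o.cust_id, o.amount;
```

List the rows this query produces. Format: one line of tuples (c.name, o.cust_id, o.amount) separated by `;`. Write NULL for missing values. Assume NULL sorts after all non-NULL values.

(Bob, 7, 52); (Bob, 7, 53); (Bob, 7, 60); (Heidi, 6, 19); (Heidi, 6, 20); (Heidi, 6, 54); (Heidi, 6, 75); (Ken, 6, 19); (Ken, 6, 20); (Ken, 6, 54); (Ken, 6, 75); (Yara, 7, 52); (Yara, 7, 53); (Yara, 7, 60); (NULL, 7, 52); (NULL, 7, 53); (NULL, 7, 60)

INNER JOIN keeps only pairs where the ON condition holds.
Matching on c.cust_id = o.cust_id. A NULL in a compared column never satisfies the condition.
- c row (cust_id=9): no match → dropped.
- c row (cust_id=NULL): no match → dropped.
- c row (cust_id=7): matches 3 o row(s) → 3 output row(s).
- c row (cust_id=6): matches 4 o row(s) → 4 output row(s).
- c row (cust_id=7): matches 3 o row(s) → 3 output row(s).
- c row (cust_id=9): no match → dropped.
- c row (cust_id=1): no match → dropped.
- c row (cust_id=7): matches 3 o row(s) → 3 output row(s).
- c row (cust_id=6): matches 4 o row(s) → 4 output row(s).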